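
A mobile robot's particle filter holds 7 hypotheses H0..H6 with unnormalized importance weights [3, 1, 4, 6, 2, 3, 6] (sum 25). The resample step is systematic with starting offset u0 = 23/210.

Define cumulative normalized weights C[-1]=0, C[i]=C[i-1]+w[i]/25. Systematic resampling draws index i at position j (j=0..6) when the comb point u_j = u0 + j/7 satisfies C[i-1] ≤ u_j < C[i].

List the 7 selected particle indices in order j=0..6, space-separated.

C = [3/25, 4/25, 8/25, 14/25, 16/25, 19/25, 1]
j=0: u_0=23/210 ∈ [0, 3/25) → index 0
j=1: u_1=53/210 ∈ [4/25, 8/25) → index 2
j=2: u_2=83/210 ∈ [8/25, 14/25) → index 3
j=3: u_3=113/210 ∈ [8/25, 14/25) → index 3
j=4: u_4=143/210 ∈ [16/25, 19/25) → index 5
j=5: u_5=173/210 ∈ [19/25, 1) → index 6
j=6: u_6=29/30 ∈ [19/25, 1) → index 6

0 2 3 3 5 6 6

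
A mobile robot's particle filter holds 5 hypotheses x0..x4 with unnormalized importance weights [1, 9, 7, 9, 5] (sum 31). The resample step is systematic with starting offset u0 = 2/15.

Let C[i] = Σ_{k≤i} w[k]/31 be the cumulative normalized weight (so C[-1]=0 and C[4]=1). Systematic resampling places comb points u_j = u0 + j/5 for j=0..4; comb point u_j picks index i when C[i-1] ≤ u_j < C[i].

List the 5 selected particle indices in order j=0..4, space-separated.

C = [1/31, 10/31, 17/31, 26/31, 1]
j=0: u_0=2/15 ∈ [1/31, 10/31) → index 1
j=1: u_1=1/3 ∈ [10/31, 17/31) → index 2
j=2: u_2=8/15 ∈ [10/31, 17/31) → index 2
j=3: u_3=11/15 ∈ [17/31, 26/31) → index 3
j=4: u_4=14/15 ∈ [26/31, 1) → index 4

1 2 2 3 4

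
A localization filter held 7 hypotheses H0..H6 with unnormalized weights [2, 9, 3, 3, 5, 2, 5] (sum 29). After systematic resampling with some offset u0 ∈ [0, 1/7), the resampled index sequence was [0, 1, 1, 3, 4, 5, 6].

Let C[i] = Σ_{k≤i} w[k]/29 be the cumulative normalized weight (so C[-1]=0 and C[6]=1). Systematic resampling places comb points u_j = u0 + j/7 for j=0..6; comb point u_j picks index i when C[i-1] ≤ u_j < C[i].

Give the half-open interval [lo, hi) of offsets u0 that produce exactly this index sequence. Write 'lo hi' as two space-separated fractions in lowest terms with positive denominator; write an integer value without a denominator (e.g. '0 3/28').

11/203 2/29

C = [2/29, 11/29, 14/29, 17/29, 22/29, 24/29, 1]
j=0 picked index 0: u0 ∈ [0, 2/29)
j=1 picked index 1: u0 ∈ [-15/203, 48/203)
j=2 picked index 1: u0 ∈ [-44/203, 19/203)
j=3 picked index 3: u0 ∈ [11/203, 32/203)
j=4 picked index 4: u0 ∈ [3/203, 38/203)
j=5 picked index 5: u0 ∈ [9/203, 23/203)
j=6 picked index 6: u0 ∈ [-6/203, 1/7)
intersection: [11/203, 2/29)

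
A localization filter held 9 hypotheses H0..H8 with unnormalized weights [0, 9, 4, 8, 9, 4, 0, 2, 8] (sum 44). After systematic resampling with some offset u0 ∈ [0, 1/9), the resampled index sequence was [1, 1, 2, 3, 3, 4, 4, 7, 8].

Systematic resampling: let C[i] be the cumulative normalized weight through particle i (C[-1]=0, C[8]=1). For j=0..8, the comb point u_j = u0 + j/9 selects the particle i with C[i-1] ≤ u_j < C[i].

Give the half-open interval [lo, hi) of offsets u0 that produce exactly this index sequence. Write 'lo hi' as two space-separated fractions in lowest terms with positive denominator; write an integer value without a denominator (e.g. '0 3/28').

C = [0, 9/44, 13/44, 21/44, 15/22, 17/22, 17/22, 9/11, 1]
j=0 picked index 1: u0 ∈ [0, 9/44)
j=1 picked index 1: u0 ∈ [-1/9, 37/396)
j=2 picked index 2: u0 ∈ [-7/396, 29/396)
j=3 picked index 3: u0 ∈ [-5/132, 19/132)
j=4 picked index 3: u0 ∈ [-59/396, 13/396)
j=5 picked index 4: u0 ∈ [-31/396, 25/198)
j=6 picked index 4: u0 ∈ [-25/132, 1/66)
j=7 picked index 7: u0 ∈ [-1/198, 4/99)
j=8 picked index 8: u0 ∈ [-7/99, 1/9)
intersection: [0, 1/66)

0 1/66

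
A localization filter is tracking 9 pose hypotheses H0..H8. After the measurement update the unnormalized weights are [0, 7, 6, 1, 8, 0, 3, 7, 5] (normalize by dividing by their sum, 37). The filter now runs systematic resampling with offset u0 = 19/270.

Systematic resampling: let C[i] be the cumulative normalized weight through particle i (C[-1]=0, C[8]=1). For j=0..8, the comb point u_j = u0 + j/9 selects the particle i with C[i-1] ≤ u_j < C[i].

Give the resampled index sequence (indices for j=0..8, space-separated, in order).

1 1 2 4 4 6 7 7 8

C = [0, 7/37, 13/37, 14/37, 22/37, 22/37, 25/37, 32/37, 1]
j=0: u_0=19/270 ∈ [0, 7/37) → index 1
j=1: u_1=49/270 ∈ [0, 7/37) → index 1
j=2: u_2=79/270 ∈ [7/37, 13/37) → index 2
j=3: u_3=109/270 ∈ [14/37, 22/37) → index 4
j=4: u_4=139/270 ∈ [14/37, 22/37) → index 4
j=5: u_5=169/270 ∈ [22/37, 25/37) → index 6
j=6: u_6=199/270 ∈ [25/37, 32/37) → index 7
j=7: u_7=229/270 ∈ [25/37, 32/37) → index 7
j=8: u_8=259/270 ∈ [32/37, 1) → index 8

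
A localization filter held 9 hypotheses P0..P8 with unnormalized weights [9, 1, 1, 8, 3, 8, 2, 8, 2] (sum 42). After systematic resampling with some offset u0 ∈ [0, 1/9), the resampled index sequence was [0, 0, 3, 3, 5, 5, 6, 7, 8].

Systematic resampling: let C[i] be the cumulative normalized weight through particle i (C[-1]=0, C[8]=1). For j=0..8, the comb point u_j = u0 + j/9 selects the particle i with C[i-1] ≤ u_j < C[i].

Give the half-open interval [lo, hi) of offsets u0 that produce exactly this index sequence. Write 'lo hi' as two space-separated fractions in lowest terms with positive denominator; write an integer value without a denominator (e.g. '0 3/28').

5/63 2/21

C = [3/14, 5/21, 11/42, 19/42, 11/21, 5/7, 16/21, 20/21, 1]
j=0 picked index 0: u0 ∈ [0, 3/14)
j=1 picked index 0: u0 ∈ [-1/9, 13/126)
j=2 picked index 3: u0 ∈ [5/126, 29/126)
j=3 picked index 3: u0 ∈ [-1/14, 5/42)
j=4 picked index 5: u0 ∈ [5/63, 17/63)
j=5 picked index 5: u0 ∈ [-2/63, 10/63)
j=6 picked index 6: u0 ∈ [1/21, 2/21)
j=7 picked index 7: u0 ∈ [-1/63, 11/63)
j=8 picked index 8: u0 ∈ [4/63, 1/9)
intersection: [5/63, 2/21)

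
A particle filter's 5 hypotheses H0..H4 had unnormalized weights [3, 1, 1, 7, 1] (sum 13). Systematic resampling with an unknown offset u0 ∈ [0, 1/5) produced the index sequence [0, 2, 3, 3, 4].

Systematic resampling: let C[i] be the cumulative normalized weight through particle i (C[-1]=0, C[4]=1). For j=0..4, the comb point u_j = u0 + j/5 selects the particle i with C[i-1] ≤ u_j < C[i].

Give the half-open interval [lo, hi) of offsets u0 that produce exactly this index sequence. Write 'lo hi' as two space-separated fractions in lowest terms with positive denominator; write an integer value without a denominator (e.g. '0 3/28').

8/65 12/65

C = [3/13, 4/13, 5/13, 12/13, 1]
j=0 picked index 0: u0 ∈ [0, 3/13)
j=1 picked index 2: u0 ∈ [7/65, 12/65)
j=2 picked index 3: u0 ∈ [-1/65, 34/65)
j=3 picked index 3: u0 ∈ [-14/65, 21/65)
j=4 picked index 4: u0 ∈ [8/65, 1/5)
intersection: [8/65, 12/65)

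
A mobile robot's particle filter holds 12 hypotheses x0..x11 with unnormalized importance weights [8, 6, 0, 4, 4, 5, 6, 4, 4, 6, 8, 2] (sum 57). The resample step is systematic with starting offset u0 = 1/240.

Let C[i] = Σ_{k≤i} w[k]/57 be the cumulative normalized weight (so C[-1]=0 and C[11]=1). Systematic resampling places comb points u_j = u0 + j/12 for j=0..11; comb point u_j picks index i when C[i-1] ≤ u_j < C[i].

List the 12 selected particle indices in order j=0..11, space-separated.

C = [8/57, 14/57, 14/57, 6/19, 22/57, 9/19, 11/19, 37/57, 41/57, 47/57, 55/57, 1]
j=0: u_0=1/240 ∈ [0, 8/57) → index 0
j=1: u_1=7/80 ∈ [0, 8/57) → index 0
j=2: u_2=41/240 ∈ [8/57, 14/57) → index 1
j=3: u_3=61/240 ∈ [14/57, 6/19) → index 3
j=4: u_4=27/80 ∈ [6/19, 22/57) → index 4
j=5: u_5=101/240 ∈ [22/57, 9/19) → index 5
j=6: u_6=121/240 ∈ [9/19, 11/19) → index 6
j=7: u_7=47/80 ∈ [11/19, 37/57) → index 7
j=8: u_8=161/240 ∈ [37/57, 41/57) → index 8
j=9: u_9=181/240 ∈ [41/57, 47/57) → index 9
j=10: u_10=67/80 ∈ [47/57, 55/57) → index 10
j=11: u_11=221/240 ∈ [47/57, 55/57) → index 10

0 0 1 3 4 5 6 7 8 9 10 10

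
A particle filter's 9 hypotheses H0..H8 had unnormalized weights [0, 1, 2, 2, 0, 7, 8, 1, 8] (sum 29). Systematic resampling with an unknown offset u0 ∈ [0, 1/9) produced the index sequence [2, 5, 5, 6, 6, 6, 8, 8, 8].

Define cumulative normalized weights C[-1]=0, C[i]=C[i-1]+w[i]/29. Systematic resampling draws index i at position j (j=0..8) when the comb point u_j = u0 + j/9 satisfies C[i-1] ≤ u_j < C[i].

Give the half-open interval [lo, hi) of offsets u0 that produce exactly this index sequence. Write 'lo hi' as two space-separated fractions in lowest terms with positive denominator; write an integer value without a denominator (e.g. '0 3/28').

C = [0, 1/29, 3/29, 5/29, 5/29, 12/29, 20/29, 21/29, 1]
j=0 picked index 2: u0 ∈ [1/29, 3/29)
j=1 picked index 5: u0 ∈ [16/261, 79/261)
j=2 picked index 5: u0 ∈ [-13/261, 50/261)
j=3 picked index 6: u0 ∈ [7/87, 31/87)
j=4 picked index 6: u0 ∈ [-8/261, 64/261)
j=5 picked index 6: u0 ∈ [-37/261, 35/261)
j=6 picked index 8: u0 ∈ [5/87, 1/3)
j=7 picked index 8: u0 ∈ [-14/261, 2/9)
j=8 picked index 8: u0 ∈ [-43/261, 1/9)
intersection: [7/87, 3/29)

7/87 3/29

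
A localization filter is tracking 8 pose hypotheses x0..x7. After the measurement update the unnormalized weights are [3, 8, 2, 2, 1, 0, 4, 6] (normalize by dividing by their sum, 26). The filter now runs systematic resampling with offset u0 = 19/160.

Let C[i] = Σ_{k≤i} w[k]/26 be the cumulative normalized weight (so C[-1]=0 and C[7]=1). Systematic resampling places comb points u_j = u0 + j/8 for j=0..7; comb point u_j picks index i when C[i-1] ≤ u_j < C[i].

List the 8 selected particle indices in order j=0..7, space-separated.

1 1 1 2 6 6 7 7

C = [3/26, 11/26, 1/2, 15/26, 8/13, 8/13, 10/13, 1]
j=0: u_0=19/160 ∈ [3/26, 11/26) → index 1
j=1: u_1=39/160 ∈ [3/26, 11/26) → index 1
j=2: u_2=59/160 ∈ [3/26, 11/26) → index 1
j=3: u_3=79/160 ∈ [11/26, 1/2) → index 2
j=4: u_4=99/160 ∈ [8/13, 10/13) → index 6
j=5: u_5=119/160 ∈ [8/13, 10/13) → index 6
j=6: u_6=139/160 ∈ [10/13, 1) → index 7
j=7: u_7=159/160 ∈ [10/13, 1) → index 7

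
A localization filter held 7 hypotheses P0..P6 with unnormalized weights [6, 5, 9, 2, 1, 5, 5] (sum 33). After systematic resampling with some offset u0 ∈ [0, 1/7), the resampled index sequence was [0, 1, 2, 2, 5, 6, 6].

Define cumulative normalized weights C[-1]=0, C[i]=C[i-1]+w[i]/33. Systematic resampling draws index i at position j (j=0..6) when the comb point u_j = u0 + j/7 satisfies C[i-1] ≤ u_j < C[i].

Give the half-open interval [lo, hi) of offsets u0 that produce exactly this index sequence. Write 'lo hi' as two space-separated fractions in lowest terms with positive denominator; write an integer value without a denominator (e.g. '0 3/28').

C = [2/11, 1/3, 20/33, 2/3, 23/33, 28/33, 1]
j=0 picked index 0: u0 ∈ [0, 2/11)
j=1 picked index 1: u0 ∈ [3/77, 4/21)
j=2 picked index 2: u0 ∈ [1/21, 74/231)
j=3 picked index 2: u0 ∈ [-2/21, 41/231)
j=4 picked index 5: u0 ∈ [29/231, 64/231)
j=5 picked index 6: u0 ∈ [31/231, 2/7)
j=6 picked index 6: u0 ∈ [-2/231, 1/7)
intersection: [31/231, 1/7)

31/231 1/7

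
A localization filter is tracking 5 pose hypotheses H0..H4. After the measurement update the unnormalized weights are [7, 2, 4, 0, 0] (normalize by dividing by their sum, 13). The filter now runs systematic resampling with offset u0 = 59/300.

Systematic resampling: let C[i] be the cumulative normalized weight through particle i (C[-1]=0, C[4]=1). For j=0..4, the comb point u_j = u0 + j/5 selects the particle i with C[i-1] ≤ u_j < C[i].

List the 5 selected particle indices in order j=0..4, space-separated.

C = [7/13, 9/13, 1, 1, 1]
j=0: u_0=59/300 ∈ [0, 7/13) → index 0
j=1: u_1=119/300 ∈ [0, 7/13) → index 0
j=2: u_2=179/300 ∈ [7/13, 9/13) → index 1
j=3: u_3=239/300 ∈ [9/13, 1) → index 2
j=4: u_4=299/300 ∈ [9/13, 1) → index 2

0 0 1 2 2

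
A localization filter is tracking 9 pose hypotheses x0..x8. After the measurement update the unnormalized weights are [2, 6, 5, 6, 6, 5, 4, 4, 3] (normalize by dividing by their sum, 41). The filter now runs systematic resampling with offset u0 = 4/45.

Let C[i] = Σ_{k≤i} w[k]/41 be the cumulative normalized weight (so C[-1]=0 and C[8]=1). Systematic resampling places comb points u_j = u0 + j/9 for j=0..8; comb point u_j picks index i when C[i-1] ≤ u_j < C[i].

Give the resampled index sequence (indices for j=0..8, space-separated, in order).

C = [2/41, 8/41, 13/41, 19/41, 25/41, 30/41, 34/41, 38/41, 1]
j=0: u_0=4/45 ∈ [2/41, 8/41) → index 1
j=1: u_1=1/5 ∈ [8/41, 13/41) → index 2
j=2: u_2=14/45 ∈ [8/41, 13/41) → index 2
j=3: u_3=19/45 ∈ [13/41, 19/41) → index 3
j=4: u_4=8/15 ∈ [19/41, 25/41) → index 4
j=5: u_5=29/45 ∈ [25/41, 30/41) → index 5
j=6: u_6=34/45 ∈ [30/41, 34/41) → index 6
j=7: u_7=13/15 ∈ [34/41, 38/41) → index 7
j=8: u_8=44/45 ∈ [38/41, 1) → index 8

1 2 2 3 4 5 6 7 8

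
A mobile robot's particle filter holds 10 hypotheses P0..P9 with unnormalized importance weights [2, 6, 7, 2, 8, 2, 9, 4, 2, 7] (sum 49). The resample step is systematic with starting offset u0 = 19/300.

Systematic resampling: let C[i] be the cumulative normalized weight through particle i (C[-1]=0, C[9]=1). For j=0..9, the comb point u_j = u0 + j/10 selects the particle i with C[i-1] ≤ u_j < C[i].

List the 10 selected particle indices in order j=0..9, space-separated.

C = [2/49, 8/49, 15/49, 17/49, 25/49, 27/49, 36/49, 40/49, 6/7, 1]
j=0: u_0=19/300 ∈ [2/49, 8/49) → index 1
j=1: u_1=49/300 ∈ [8/49, 15/49) → index 2
j=2: u_2=79/300 ∈ [8/49, 15/49) → index 2
j=3: u_3=109/300 ∈ [17/49, 25/49) → index 4
j=4: u_4=139/300 ∈ [17/49, 25/49) → index 4
j=5: u_5=169/300 ∈ [27/49, 36/49) → index 6
j=6: u_6=199/300 ∈ [27/49, 36/49) → index 6
j=7: u_7=229/300 ∈ [36/49, 40/49) → index 7
j=8: u_8=259/300 ∈ [6/7, 1) → index 9
j=9: u_9=289/300 ∈ [6/7, 1) → index 9

1 2 2 4 4 6 6 7 9 9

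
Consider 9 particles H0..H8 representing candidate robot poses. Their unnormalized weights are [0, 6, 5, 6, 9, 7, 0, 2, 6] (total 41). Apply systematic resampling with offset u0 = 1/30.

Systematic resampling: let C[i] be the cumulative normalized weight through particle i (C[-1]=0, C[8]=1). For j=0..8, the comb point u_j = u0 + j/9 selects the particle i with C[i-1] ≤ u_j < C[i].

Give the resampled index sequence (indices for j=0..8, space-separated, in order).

1 1 2 3 4 4 5 7 8

C = [0, 6/41, 11/41, 17/41, 26/41, 33/41, 33/41, 35/41, 1]
j=0: u_0=1/30 ∈ [0, 6/41) → index 1
j=1: u_1=13/90 ∈ [0, 6/41) → index 1
j=2: u_2=23/90 ∈ [6/41, 11/41) → index 2
j=3: u_3=11/30 ∈ [11/41, 17/41) → index 3
j=4: u_4=43/90 ∈ [17/41, 26/41) → index 4
j=5: u_5=53/90 ∈ [17/41, 26/41) → index 4
j=6: u_6=7/10 ∈ [26/41, 33/41) → index 5
j=7: u_7=73/90 ∈ [33/41, 35/41) → index 7
j=8: u_8=83/90 ∈ [35/41, 1) → index 8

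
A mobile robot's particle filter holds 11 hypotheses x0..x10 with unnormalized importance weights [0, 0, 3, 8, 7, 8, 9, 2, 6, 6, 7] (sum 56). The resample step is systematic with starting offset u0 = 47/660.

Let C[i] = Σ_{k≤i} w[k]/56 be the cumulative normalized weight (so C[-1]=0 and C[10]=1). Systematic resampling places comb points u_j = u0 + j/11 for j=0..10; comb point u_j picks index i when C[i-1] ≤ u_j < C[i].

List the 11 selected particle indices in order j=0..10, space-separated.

3 3 4 5 5 6 6 8 9 10 10

C = [0, 0, 3/56, 11/56, 9/28, 13/28, 5/8, 37/56, 43/56, 7/8, 1]
j=0: u_0=47/660 ∈ [3/56, 11/56) → index 3
j=1: u_1=107/660 ∈ [3/56, 11/56) → index 3
j=2: u_2=167/660 ∈ [11/56, 9/28) → index 4
j=3: u_3=227/660 ∈ [9/28, 13/28) → index 5
j=4: u_4=287/660 ∈ [9/28, 13/28) → index 5
j=5: u_5=347/660 ∈ [13/28, 5/8) → index 6
j=6: u_6=37/60 ∈ [13/28, 5/8) → index 6
j=7: u_7=467/660 ∈ [37/56, 43/56) → index 8
j=8: u_8=527/660 ∈ [43/56, 7/8) → index 9
j=9: u_9=587/660 ∈ [7/8, 1) → index 10
j=10: u_10=647/660 ∈ [7/8, 1) → index 10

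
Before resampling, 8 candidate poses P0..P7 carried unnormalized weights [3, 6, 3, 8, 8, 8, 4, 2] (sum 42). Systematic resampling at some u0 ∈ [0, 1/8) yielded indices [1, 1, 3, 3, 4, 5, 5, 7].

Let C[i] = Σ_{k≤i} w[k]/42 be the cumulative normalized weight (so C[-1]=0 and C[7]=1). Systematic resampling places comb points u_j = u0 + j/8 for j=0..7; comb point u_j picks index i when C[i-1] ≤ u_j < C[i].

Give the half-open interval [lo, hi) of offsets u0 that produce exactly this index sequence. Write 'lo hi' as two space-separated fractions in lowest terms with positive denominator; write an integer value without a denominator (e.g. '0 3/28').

13/168 5/56

C = [1/14, 3/14, 2/7, 10/21, 2/3, 6/7, 20/21, 1]
j=0 picked index 1: u0 ∈ [1/14, 3/14)
j=1 picked index 1: u0 ∈ [-3/56, 5/56)
j=2 picked index 3: u0 ∈ [1/28, 19/84)
j=3 picked index 3: u0 ∈ [-5/56, 17/168)
j=4 picked index 4: u0 ∈ [-1/42, 1/6)
j=5 picked index 5: u0 ∈ [1/24, 13/56)
j=6 picked index 5: u0 ∈ [-1/12, 3/28)
j=7 picked index 7: u0 ∈ [13/168, 1/8)
intersection: [13/168, 5/56)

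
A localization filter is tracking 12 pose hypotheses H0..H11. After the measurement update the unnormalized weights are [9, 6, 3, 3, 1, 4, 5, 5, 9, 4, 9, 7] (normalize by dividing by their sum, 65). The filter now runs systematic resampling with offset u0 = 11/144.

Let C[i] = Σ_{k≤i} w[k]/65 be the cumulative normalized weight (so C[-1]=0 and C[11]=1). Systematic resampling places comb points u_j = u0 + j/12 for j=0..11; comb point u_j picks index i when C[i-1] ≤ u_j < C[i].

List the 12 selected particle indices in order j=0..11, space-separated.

C = [9/65, 3/13, 18/65, 21/65, 22/65, 2/5, 31/65, 36/65, 9/13, 49/65, 58/65, 1]
j=0: u_0=11/144 ∈ [0, 9/65) → index 0
j=1: u_1=23/144 ∈ [9/65, 3/13) → index 1
j=2: u_2=35/144 ∈ [3/13, 18/65) → index 2
j=3: u_3=47/144 ∈ [21/65, 22/65) → index 4
j=4: u_4=59/144 ∈ [2/5, 31/65) → index 6
j=5: u_5=71/144 ∈ [31/65, 36/65) → index 7
j=6: u_6=83/144 ∈ [36/65, 9/13) → index 8
j=7: u_7=95/144 ∈ [36/65, 9/13) → index 8
j=8: u_8=107/144 ∈ [9/13, 49/65) → index 9
j=9: u_9=119/144 ∈ [49/65, 58/65) → index 10
j=10: u_10=131/144 ∈ [58/65, 1) → index 11
j=11: u_11=143/144 ∈ [58/65, 1) → index 11

0 1 2 4 6 7 8 8 9 10 11 11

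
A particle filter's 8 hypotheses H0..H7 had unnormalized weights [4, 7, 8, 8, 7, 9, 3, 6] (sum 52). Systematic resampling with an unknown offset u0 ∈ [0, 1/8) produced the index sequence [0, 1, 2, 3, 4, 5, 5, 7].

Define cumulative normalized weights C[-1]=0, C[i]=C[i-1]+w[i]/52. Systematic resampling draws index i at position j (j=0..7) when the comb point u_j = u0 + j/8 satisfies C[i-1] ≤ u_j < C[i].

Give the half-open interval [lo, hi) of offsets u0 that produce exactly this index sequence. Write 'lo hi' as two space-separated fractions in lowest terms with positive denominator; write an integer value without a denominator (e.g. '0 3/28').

3/104 1/13

C = [1/13, 11/52, 19/52, 27/52, 17/26, 43/52, 23/26, 1]
j=0 picked index 0: u0 ∈ [0, 1/13)
j=1 picked index 1: u0 ∈ [-5/104, 9/104)
j=2 picked index 2: u0 ∈ [-1/26, 3/26)
j=3 picked index 3: u0 ∈ [-1/104, 15/104)
j=4 picked index 4: u0 ∈ [1/52, 2/13)
j=5 picked index 5: u0 ∈ [3/104, 21/104)
j=6 picked index 5: u0 ∈ [-5/52, 1/13)
j=7 picked index 7: u0 ∈ [1/104, 1/8)
intersection: [3/104, 1/13)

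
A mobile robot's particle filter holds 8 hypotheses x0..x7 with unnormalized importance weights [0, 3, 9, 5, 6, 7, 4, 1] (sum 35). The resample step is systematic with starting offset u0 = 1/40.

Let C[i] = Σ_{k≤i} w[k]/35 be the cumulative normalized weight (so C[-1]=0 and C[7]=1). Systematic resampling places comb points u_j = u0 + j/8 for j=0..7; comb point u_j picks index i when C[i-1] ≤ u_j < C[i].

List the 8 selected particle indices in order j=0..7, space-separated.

1 2 2 3 4 4 5 6

C = [0, 3/35, 12/35, 17/35, 23/35, 6/7, 34/35, 1]
j=0: u_0=1/40 ∈ [0, 3/35) → index 1
j=1: u_1=3/20 ∈ [3/35, 12/35) → index 2
j=2: u_2=11/40 ∈ [3/35, 12/35) → index 2
j=3: u_3=2/5 ∈ [12/35, 17/35) → index 3
j=4: u_4=21/40 ∈ [17/35, 23/35) → index 4
j=5: u_5=13/20 ∈ [17/35, 23/35) → index 4
j=6: u_6=31/40 ∈ [23/35, 6/7) → index 5
j=7: u_7=9/10 ∈ [6/7, 34/35) → index 6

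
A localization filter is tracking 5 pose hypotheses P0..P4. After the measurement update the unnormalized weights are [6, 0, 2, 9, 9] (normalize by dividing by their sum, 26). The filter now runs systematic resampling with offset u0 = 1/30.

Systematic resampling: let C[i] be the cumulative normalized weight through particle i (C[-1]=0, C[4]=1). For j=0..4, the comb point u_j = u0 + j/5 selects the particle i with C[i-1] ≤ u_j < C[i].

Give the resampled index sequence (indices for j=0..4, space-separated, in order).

C = [3/13, 3/13, 4/13, 17/26, 1]
j=0: u_0=1/30 ∈ [0, 3/13) → index 0
j=1: u_1=7/30 ∈ [3/13, 4/13) → index 2
j=2: u_2=13/30 ∈ [4/13, 17/26) → index 3
j=3: u_3=19/30 ∈ [4/13, 17/26) → index 3
j=4: u_4=5/6 ∈ [17/26, 1) → index 4

0 2 3 3 4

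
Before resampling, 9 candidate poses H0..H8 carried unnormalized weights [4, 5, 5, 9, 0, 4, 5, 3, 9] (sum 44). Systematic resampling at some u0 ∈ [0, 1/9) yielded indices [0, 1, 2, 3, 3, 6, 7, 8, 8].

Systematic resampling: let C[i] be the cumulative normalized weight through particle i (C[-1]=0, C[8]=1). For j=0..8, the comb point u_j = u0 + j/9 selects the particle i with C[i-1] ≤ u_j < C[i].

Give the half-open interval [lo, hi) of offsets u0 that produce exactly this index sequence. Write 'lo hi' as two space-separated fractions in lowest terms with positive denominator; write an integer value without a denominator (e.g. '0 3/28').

C = [1/11, 9/44, 7/22, 23/44, 23/44, 27/44, 8/11, 35/44, 1]
j=0 picked index 0: u0 ∈ [0, 1/11)
j=1 picked index 1: u0 ∈ [-2/99, 37/396)
j=2 picked index 2: u0 ∈ [-7/396, 19/198)
j=3 picked index 3: u0 ∈ [-1/66, 25/132)
j=4 picked index 3: u0 ∈ [-25/198, 31/396)
j=5 picked index 6: u0 ∈ [23/396, 17/99)
j=6 picked index 7: u0 ∈ [2/33, 17/132)
j=7 picked index 8: u0 ∈ [7/396, 2/9)
j=8 picked index 8: u0 ∈ [-37/396, 1/9)
intersection: [2/33, 31/396)

2/33 31/396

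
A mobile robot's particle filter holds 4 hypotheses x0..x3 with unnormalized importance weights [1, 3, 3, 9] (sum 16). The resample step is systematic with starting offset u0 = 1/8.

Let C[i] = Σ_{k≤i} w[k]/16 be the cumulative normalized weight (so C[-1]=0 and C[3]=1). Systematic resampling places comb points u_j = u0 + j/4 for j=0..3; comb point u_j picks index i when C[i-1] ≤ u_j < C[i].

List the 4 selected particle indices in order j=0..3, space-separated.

1 2 3 3

C = [1/16, 1/4, 7/16, 1]
j=0: u_0=1/8 ∈ [1/16, 1/4) → index 1
j=1: u_1=3/8 ∈ [1/4, 7/16) → index 2
j=2: u_2=5/8 ∈ [7/16, 1) → index 3
j=3: u_3=7/8 ∈ [7/16, 1) → index 3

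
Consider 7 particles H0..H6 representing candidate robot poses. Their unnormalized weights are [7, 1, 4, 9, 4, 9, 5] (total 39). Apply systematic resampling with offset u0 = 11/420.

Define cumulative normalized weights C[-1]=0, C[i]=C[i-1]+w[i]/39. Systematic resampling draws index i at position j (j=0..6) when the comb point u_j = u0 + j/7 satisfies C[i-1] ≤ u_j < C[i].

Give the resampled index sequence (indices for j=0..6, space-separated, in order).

0 0 3 3 4 5 6

C = [7/39, 8/39, 4/13, 7/13, 25/39, 34/39, 1]
j=0: u_0=11/420 ∈ [0, 7/39) → index 0
j=1: u_1=71/420 ∈ [0, 7/39) → index 0
j=2: u_2=131/420 ∈ [4/13, 7/13) → index 3
j=3: u_3=191/420 ∈ [4/13, 7/13) → index 3
j=4: u_4=251/420 ∈ [7/13, 25/39) → index 4
j=5: u_5=311/420 ∈ [25/39, 34/39) → index 5
j=6: u_6=53/60 ∈ [34/39, 1) → index 6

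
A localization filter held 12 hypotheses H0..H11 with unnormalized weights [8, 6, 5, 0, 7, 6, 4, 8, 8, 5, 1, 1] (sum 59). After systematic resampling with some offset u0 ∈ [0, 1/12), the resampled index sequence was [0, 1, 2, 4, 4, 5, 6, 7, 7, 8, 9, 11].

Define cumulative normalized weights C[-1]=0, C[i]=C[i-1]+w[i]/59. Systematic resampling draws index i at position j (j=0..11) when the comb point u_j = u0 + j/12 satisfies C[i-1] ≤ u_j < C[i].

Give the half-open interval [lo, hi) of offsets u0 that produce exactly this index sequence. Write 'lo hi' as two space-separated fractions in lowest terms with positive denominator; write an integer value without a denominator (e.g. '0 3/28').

C = [8/59, 14/59, 19/59, 19/59, 26/59, 32/59, 36/59, 44/59, 52/59, 57/59, 58/59, 1]
j=0 picked index 0: u0 ∈ [0, 8/59)
j=1 picked index 1: u0 ∈ [37/708, 109/708)
j=2 picked index 2: u0 ∈ [25/354, 55/354)
j=3 picked index 4: u0 ∈ [17/236, 45/236)
j=4 picked index 4: u0 ∈ [-2/177, 19/177)
j=5 picked index 5: u0 ∈ [17/708, 89/708)
j=6 picked index 6: u0 ∈ [5/118, 13/118)
j=7 picked index 7: u0 ∈ [19/708, 115/708)
j=8 picked index 7: u0 ∈ [-10/177, 14/177)
j=9 picked index 8: u0 ∈ [-1/236, 31/236)
j=10 picked index 9: u0 ∈ [17/354, 47/354)
j=11 picked index 11: u0 ∈ [47/708, 1/12)
intersection: [17/236, 14/177)

17/236 14/177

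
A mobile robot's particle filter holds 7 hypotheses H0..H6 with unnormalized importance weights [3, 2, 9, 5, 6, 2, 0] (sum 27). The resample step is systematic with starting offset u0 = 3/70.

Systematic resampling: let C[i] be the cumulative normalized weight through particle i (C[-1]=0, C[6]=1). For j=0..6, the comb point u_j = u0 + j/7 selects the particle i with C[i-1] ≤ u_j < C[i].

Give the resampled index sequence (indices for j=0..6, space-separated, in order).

C = [1/9, 5/27, 14/27, 19/27, 25/27, 1, 1]
j=0: u_0=3/70 ∈ [0, 1/9) → index 0
j=1: u_1=13/70 ∈ [5/27, 14/27) → index 2
j=2: u_2=23/70 ∈ [5/27, 14/27) → index 2
j=3: u_3=33/70 ∈ [5/27, 14/27) → index 2
j=4: u_4=43/70 ∈ [14/27, 19/27) → index 3
j=5: u_5=53/70 ∈ [19/27, 25/27) → index 4
j=6: u_6=9/10 ∈ [19/27, 25/27) → index 4

0 2 2 2 3 4 4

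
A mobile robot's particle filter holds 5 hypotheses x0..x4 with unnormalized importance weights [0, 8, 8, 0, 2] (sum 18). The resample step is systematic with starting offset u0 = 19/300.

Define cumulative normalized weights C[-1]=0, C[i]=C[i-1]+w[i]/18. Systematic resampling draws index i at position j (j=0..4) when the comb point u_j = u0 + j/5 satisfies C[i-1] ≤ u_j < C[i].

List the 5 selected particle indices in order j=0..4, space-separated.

1 1 2 2 2

C = [0, 4/9, 8/9, 8/9, 1]
j=0: u_0=19/300 ∈ [0, 4/9) → index 1
j=1: u_1=79/300 ∈ [0, 4/9) → index 1
j=2: u_2=139/300 ∈ [4/9, 8/9) → index 2
j=3: u_3=199/300 ∈ [4/9, 8/9) → index 2
j=4: u_4=259/300 ∈ [4/9, 8/9) → index 2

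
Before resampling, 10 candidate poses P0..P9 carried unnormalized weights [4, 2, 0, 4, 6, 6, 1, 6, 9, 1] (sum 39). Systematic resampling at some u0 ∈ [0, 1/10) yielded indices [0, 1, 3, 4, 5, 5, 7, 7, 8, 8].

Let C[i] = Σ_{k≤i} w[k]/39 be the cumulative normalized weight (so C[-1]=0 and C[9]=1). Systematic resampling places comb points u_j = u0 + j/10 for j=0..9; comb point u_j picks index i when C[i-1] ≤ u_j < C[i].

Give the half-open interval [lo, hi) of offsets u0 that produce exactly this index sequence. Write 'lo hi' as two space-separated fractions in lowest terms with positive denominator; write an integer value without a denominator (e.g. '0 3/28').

C = [4/39, 2/13, 2/13, 10/39, 16/39, 22/39, 23/39, 29/39, 38/39, 1]
j=0 picked index 0: u0 ∈ [0, 4/39)
j=1 picked index 1: u0 ∈ [1/390, 7/130)
j=2 picked index 3: u0 ∈ [-3/65, 11/195)
j=3 picked index 4: u0 ∈ [-17/390, 43/390)
j=4 picked index 5: u0 ∈ [2/195, 32/195)
j=5 picked index 5: u0 ∈ [-7/78, 5/78)
j=6 picked index 7: u0 ∈ [-2/195, 28/195)
j=7 picked index 7: u0 ∈ [-43/390, 17/390)
j=8 picked index 8: u0 ∈ [-11/195, 34/195)
j=9 picked index 8: u0 ∈ [-61/390, 29/390)
intersection: [2/195, 17/390)

2/195 17/390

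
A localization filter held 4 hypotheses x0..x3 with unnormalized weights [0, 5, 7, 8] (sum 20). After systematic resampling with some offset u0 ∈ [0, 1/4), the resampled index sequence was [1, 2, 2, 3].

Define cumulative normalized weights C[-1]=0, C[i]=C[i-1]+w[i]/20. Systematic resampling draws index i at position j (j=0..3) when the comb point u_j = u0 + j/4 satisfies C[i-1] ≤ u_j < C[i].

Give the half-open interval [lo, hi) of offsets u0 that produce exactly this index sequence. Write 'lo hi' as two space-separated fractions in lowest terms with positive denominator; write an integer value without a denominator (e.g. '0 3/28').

C = [0, 1/4, 3/5, 1]
j=0 picked index 1: u0 ∈ [0, 1/4)
j=1 picked index 2: u0 ∈ [0, 7/20)
j=2 picked index 2: u0 ∈ [-1/4, 1/10)
j=3 picked index 3: u0 ∈ [-3/20, 1/4)
intersection: [0, 1/10)

0 1/10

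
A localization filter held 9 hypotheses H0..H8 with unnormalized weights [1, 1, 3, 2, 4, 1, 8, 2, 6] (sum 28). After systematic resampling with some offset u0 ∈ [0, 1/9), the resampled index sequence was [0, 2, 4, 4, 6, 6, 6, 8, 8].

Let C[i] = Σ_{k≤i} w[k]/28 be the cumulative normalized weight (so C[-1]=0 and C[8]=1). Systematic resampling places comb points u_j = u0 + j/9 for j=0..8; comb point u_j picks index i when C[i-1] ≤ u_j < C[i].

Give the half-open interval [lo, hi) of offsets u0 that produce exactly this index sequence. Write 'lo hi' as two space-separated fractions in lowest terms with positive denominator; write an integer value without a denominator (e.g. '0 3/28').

C = [1/28, 1/14, 5/28, 1/4, 11/28, 3/7, 5/7, 11/14, 1]
j=0 picked index 0: u0 ∈ [0, 1/28)
j=1 picked index 2: u0 ∈ [-5/126, 17/252)
j=2 picked index 4: u0 ∈ [1/36, 43/252)
j=3 picked index 4: u0 ∈ [-1/12, 5/84)
j=4 picked index 6: u0 ∈ [-1/63, 17/63)
j=5 picked index 6: u0 ∈ [-8/63, 10/63)
j=6 picked index 6: u0 ∈ [-5/21, 1/21)
j=7 picked index 8: u0 ∈ [1/126, 2/9)
j=8 picked index 8: u0 ∈ [-13/126, 1/9)
intersection: [1/36, 1/28)

1/36 1/28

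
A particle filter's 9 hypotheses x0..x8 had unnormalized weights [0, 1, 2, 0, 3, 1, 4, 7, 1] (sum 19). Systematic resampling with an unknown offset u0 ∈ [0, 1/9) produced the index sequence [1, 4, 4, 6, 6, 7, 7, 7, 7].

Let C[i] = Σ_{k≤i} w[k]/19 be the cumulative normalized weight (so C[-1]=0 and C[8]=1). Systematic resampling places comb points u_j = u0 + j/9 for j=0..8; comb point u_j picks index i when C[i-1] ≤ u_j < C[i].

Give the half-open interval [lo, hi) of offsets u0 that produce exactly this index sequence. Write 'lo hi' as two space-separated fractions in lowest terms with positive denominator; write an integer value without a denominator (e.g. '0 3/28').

C = [0, 1/19, 3/19, 3/19, 6/19, 7/19, 11/19, 18/19, 1]
j=0 picked index 1: u0 ∈ [0, 1/19)
j=1 picked index 4: u0 ∈ [8/171, 35/171)
j=2 picked index 4: u0 ∈ [-11/171, 16/171)
j=3 picked index 6: u0 ∈ [2/57, 14/57)
j=4 picked index 6: u0 ∈ [-13/171, 23/171)
j=5 picked index 7: u0 ∈ [4/171, 67/171)
j=6 picked index 7: u0 ∈ [-5/57, 16/57)
j=7 picked index 7: u0 ∈ [-34/171, 29/171)
j=8 picked index 7: u0 ∈ [-53/171, 10/171)
intersection: [8/171, 1/19)

8/171 1/19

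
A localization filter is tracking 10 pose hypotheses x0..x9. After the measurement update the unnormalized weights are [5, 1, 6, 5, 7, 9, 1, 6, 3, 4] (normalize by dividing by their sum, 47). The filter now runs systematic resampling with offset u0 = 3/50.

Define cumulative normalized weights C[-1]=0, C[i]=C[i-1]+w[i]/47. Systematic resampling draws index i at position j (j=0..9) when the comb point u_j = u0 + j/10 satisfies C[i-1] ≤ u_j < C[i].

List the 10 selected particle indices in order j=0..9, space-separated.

C = [5/47, 6/47, 12/47, 17/47, 24/47, 33/47, 34/47, 40/47, 43/47, 1]
j=0: u_0=3/50 ∈ [0, 5/47) → index 0
j=1: u_1=4/25 ∈ [6/47, 12/47) → index 2
j=2: u_2=13/50 ∈ [12/47, 17/47) → index 3
j=3: u_3=9/25 ∈ [12/47, 17/47) → index 3
j=4: u_4=23/50 ∈ [17/47, 24/47) → index 4
j=5: u_5=14/25 ∈ [24/47, 33/47) → index 5
j=6: u_6=33/50 ∈ [24/47, 33/47) → index 5
j=7: u_7=19/25 ∈ [34/47, 40/47) → index 7
j=8: u_8=43/50 ∈ [40/47, 43/47) → index 8
j=9: u_9=24/25 ∈ [43/47, 1) → index 9

0 2 3 3 4 5 5 7 8 9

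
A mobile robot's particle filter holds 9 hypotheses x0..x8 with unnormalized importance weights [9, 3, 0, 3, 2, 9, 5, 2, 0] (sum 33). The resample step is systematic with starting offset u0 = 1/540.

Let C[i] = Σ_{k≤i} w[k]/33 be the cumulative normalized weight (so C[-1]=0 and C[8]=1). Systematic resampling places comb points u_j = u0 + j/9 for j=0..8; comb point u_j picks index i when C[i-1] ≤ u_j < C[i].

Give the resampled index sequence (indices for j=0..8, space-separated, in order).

C = [3/11, 4/11, 4/11, 5/11, 17/33, 26/33, 31/33, 1, 1]
j=0: u_0=1/540 ∈ [0, 3/11) → index 0
j=1: u_1=61/540 ∈ [0, 3/11) → index 0
j=2: u_2=121/540 ∈ [0, 3/11) → index 0
j=3: u_3=181/540 ∈ [3/11, 4/11) → index 1
j=4: u_4=241/540 ∈ [4/11, 5/11) → index 3
j=5: u_5=301/540 ∈ [17/33, 26/33) → index 5
j=6: u_6=361/540 ∈ [17/33, 26/33) → index 5
j=7: u_7=421/540 ∈ [17/33, 26/33) → index 5
j=8: u_8=481/540 ∈ [26/33, 31/33) → index 6

0 0 0 1 3 5 5 5 6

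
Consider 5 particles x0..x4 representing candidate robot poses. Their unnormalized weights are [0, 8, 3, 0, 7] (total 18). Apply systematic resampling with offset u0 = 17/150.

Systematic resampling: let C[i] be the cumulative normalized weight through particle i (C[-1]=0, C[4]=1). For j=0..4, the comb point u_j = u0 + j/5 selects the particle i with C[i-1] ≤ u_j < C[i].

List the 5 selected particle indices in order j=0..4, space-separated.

C = [0, 4/9, 11/18, 11/18, 1]
j=0: u_0=17/150 ∈ [0, 4/9) → index 1
j=1: u_1=47/150 ∈ [0, 4/9) → index 1
j=2: u_2=77/150 ∈ [4/9, 11/18) → index 2
j=3: u_3=107/150 ∈ [11/18, 1) → index 4
j=4: u_4=137/150 ∈ [11/18, 1) → index 4

1 1 2 4 4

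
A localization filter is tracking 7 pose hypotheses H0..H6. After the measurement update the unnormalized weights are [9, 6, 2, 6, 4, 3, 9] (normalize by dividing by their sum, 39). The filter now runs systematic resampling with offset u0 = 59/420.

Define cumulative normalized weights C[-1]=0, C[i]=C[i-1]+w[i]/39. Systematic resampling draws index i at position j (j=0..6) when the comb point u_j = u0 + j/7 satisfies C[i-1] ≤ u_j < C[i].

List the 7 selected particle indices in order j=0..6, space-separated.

0 1 2 3 5 6 6

C = [3/13, 5/13, 17/39, 23/39, 9/13, 10/13, 1]
j=0: u_0=59/420 ∈ [0, 3/13) → index 0
j=1: u_1=17/60 ∈ [3/13, 5/13) → index 1
j=2: u_2=179/420 ∈ [5/13, 17/39) → index 2
j=3: u_3=239/420 ∈ [17/39, 23/39) → index 3
j=4: u_4=299/420 ∈ [9/13, 10/13) → index 5
j=5: u_5=359/420 ∈ [10/13, 1) → index 6
j=6: u_6=419/420 ∈ [10/13, 1) → index 6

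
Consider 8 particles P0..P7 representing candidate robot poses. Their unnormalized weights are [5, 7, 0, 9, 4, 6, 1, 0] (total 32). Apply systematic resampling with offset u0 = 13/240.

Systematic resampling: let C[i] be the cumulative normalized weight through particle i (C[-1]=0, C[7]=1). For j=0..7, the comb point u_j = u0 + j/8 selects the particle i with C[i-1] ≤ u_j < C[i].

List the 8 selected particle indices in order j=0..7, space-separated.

C = [5/32, 3/8, 3/8, 21/32, 25/32, 31/32, 1, 1]
j=0: u_0=13/240 ∈ [0, 5/32) → index 0
j=1: u_1=43/240 ∈ [5/32, 3/8) → index 1
j=2: u_2=73/240 ∈ [5/32, 3/8) → index 1
j=3: u_3=103/240 ∈ [3/8, 21/32) → index 3
j=4: u_4=133/240 ∈ [3/8, 21/32) → index 3
j=5: u_5=163/240 ∈ [21/32, 25/32) → index 4
j=6: u_6=193/240 ∈ [25/32, 31/32) → index 5
j=7: u_7=223/240 ∈ [25/32, 31/32) → index 5

0 1 1 3 3 4 5 5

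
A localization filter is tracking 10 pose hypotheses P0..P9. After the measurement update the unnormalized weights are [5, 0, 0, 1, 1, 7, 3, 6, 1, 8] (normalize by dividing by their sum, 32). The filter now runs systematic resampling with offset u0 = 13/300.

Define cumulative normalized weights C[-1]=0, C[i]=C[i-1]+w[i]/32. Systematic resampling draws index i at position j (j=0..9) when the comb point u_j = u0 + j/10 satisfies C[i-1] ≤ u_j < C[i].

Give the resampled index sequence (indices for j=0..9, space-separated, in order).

C = [5/32, 5/32, 5/32, 3/16, 7/32, 7/16, 17/32, 23/32, 3/4, 1]
j=0: u_0=13/300 ∈ [0, 5/32) → index 0
j=1: u_1=43/300 ∈ [0, 5/32) → index 0
j=2: u_2=73/300 ∈ [7/32, 7/16) → index 5
j=3: u_3=103/300 ∈ [7/32, 7/16) → index 5
j=4: u_4=133/300 ∈ [7/16, 17/32) → index 6
j=5: u_5=163/300 ∈ [17/32, 23/32) → index 7
j=6: u_6=193/300 ∈ [17/32, 23/32) → index 7
j=7: u_7=223/300 ∈ [23/32, 3/4) → index 8
j=8: u_8=253/300 ∈ [3/4, 1) → index 9
j=9: u_9=283/300 ∈ [3/4, 1) → index 9

0 0 5 5 6 7 7 8 9 9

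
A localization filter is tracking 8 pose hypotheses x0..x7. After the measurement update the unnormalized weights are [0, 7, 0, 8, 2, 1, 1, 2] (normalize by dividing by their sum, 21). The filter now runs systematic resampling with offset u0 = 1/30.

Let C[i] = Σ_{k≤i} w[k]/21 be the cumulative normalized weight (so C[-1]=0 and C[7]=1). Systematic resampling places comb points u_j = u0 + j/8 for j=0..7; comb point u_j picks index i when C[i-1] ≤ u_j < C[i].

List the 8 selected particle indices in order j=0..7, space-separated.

C = [0, 1/3, 1/3, 5/7, 17/21, 6/7, 19/21, 1]
j=0: u_0=1/30 ∈ [0, 1/3) → index 1
j=1: u_1=19/120 ∈ [0, 1/3) → index 1
j=2: u_2=17/60 ∈ [0, 1/3) → index 1
j=3: u_3=49/120 ∈ [1/3, 5/7) → index 3
j=4: u_4=8/15 ∈ [1/3, 5/7) → index 3
j=5: u_5=79/120 ∈ [1/3, 5/7) → index 3
j=6: u_6=47/60 ∈ [5/7, 17/21) → index 4
j=7: u_7=109/120 ∈ [19/21, 1) → index 7

1 1 1 3 3 3 4 7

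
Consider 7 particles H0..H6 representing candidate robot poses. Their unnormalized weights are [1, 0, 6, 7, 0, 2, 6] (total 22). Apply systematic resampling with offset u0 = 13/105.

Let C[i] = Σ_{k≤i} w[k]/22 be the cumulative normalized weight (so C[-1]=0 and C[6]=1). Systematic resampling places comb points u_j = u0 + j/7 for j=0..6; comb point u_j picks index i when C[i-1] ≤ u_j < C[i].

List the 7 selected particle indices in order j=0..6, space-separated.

C = [1/22, 1/22, 7/22, 7/11, 7/11, 8/11, 1]
j=0: u_0=13/105 ∈ [1/22, 7/22) → index 2
j=1: u_1=4/15 ∈ [1/22, 7/22) → index 2
j=2: u_2=43/105 ∈ [7/22, 7/11) → index 3
j=3: u_3=58/105 ∈ [7/22, 7/11) → index 3
j=4: u_4=73/105 ∈ [7/11, 8/11) → index 5
j=5: u_5=88/105 ∈ [8/11, 1) → index 6
j=6: u_6=103/105 ∈ [8/11, 1) → index 6

2 2 3 3 5 6 6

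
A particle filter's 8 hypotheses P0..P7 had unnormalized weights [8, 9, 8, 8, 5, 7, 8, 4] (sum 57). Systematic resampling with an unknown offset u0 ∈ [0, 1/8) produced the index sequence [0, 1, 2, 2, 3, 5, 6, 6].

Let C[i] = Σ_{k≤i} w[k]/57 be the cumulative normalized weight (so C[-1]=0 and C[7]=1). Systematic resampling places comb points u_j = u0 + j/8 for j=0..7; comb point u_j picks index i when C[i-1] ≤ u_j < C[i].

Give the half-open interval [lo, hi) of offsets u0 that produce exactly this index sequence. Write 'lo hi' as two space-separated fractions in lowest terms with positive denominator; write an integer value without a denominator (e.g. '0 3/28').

C = [8/57, 17/57, 25/57, 11/19, 2/3, 15/19, 53/57, 1]
j=0 picked index 0: u0 ∈ [0, 8/57)
j=1 picked index 1: u0 ∈ [7/456, 79/456)
j=2 picked index 2: u0 ∈ [11/228, 43/228)
j=3 picked index 2: u0 ∈ [-35/456, 29/456)
j=4 picked index 3: u0 ∈ [-7/114, 3/38)
j=5 picked index 5: u0 ∈ [1/24, 25/152)
j=6 picked index 6: u0 ∈ [3/76, 41/228)
j=7 picked index 6: u0 ∈ [-13/152, 25/456)
intersection: [11/228, 25/456)

11/228 25/456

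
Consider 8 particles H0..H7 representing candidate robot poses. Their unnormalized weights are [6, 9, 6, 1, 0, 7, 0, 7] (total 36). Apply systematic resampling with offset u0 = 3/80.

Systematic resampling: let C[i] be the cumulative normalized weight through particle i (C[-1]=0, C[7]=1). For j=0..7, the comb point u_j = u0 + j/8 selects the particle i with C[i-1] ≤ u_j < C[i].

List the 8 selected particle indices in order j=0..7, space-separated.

0 0 1 1 2 5 5 7

C = [1/6, 5/12, 7/12, 11/18, 11/18, 29/36, 29/36, 1]
j=0: u_0=3/80 ∈ [0, 1/6) → index 0
j=1: u_1=13/80 ∈ [0, 1/6) → index 0
j=2: u_2=23/80 ∈ [1/6, 5/12) → index 1
j=3: u_3=33/80 ∈ [1/6, 5/12) → index 1
j=4: u_4=43/80 ∈ [5/12, 7/12) → index 2
j=5: u_5=53/80 ∈ [11/18, 29/36) → index 5
j=6: u_6=63/80 ∈ [11/18, 29/36) → index 5
j=7: u_7=73/80 ∈ [29/36, 1) → index 7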